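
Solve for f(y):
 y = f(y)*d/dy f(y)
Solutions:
 f(y) = -sqrt(C1 + y^2)
 f(y) = sqrt(C1 + y^2)


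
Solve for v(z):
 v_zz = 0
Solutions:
 v(z) = C1 + C2*z


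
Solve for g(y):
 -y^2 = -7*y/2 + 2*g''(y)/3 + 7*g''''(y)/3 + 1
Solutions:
 g(y) = C1 + C2*y + C3*sin(sqrt(14)*y/7) + C4*cos(sqrt(14)*y/7) - y^4/8 + 7*y^3/8 + 9*y^2/2


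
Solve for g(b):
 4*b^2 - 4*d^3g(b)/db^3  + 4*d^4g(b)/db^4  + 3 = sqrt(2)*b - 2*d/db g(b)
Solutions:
 g(b) = C1 + C2*exp(b*(2*2^(2/3)/(3*sqrt(57) + 23)^(1/3) + 4 + 2^(1/3)*(3*sqrt(57) + 23)^(1/3))/12)*sin(2^(1/3)*sqrt(3)*b*(-(3*sqrt(57) + 23)^(1/3) + 2*2^(1/3)/(3*sqrt(57) + 23)^(1/3))/12) + C3*exp(b*(2*2^(2/3)/(3*sqrt(57) + 23)^(1/3) + 4 + 2^(1/3)*(3*sqrt(57) + 23)^(1/3))/12)*cos(2^(1/3)*sqrt(3)*b*(-(3*sqrt(57) + 23)^(1/3) + 2*2^(1/3)/(3*sqrt(57) + 23)^(1/3))/12) + C4*exp(b*(-2^(1/3)*(3*sqrt(57) + 23)^(1/3) - 2*2^(2/3)/(3*sqrt(57) + 23)^(1/3) + 2)/6) - 2*b^3/3 + sqrt(2)*b^2/4 - 19*b/2


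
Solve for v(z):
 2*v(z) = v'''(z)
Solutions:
 v(z) = C3*exp(2^(1/3)*z) + (C1*sin(2^(1/3)*sqrt(3)*z/2) + C2*cos(2^(1/3)*sqrt(3)*z/2))*exp(-2^(1/3)*z/2)


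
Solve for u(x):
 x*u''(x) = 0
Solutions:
 u(x) = C1 + C2*x


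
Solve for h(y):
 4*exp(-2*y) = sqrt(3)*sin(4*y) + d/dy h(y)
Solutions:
 h(y) = C1 + sqrt(3)*cos(4*y)/4 - 2*exp(-2*y)


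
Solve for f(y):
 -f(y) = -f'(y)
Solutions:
 f(y) = C1*exp(y)


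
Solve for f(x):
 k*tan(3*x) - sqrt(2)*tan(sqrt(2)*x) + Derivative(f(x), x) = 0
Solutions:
 f(x) = C1 + k*log(cos(3*x))/3 - log(cos(sqrt(2)*x))


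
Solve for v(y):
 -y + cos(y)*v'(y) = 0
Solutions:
 v(y) = C1 + Integral(y/cos(y), y)


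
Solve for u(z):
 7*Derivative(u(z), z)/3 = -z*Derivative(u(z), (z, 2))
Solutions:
 u(z) = C1 + C2/z^(4/3)


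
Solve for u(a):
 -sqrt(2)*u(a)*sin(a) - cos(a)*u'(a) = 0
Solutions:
 u(a) = C1*cos(a)^(sqrt(2))


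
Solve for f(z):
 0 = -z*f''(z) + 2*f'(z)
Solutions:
 f(z) = C1 + C2*z^3


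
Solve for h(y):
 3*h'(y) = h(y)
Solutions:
 h(y) = C1*exp(y/3)


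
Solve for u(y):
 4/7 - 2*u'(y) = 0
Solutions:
 u(y) = C1 + 2*y/7


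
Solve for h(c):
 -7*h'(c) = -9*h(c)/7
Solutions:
 h(c) = C1*exp(9*c/49)


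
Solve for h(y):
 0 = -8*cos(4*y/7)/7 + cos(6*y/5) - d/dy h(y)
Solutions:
 h(y) = C1 - 2*sin(4*y/7) + 5*sin(6*y/5)/6


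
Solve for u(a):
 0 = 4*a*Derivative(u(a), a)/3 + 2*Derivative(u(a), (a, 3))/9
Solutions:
 u(a) = C1 + Integral(C2*airyai(-6^(1/3)*a) + C3*airybi(-6^(1/3)*a), a)


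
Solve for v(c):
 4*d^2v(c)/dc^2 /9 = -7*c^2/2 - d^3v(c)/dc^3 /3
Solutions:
 v(c) = C1 + C2*c + C3*exp(-4*c/3) - 21*c^4/32 + 63*c^3/32 - 567*c^2/128


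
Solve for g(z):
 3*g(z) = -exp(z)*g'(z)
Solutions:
 g(z) = C1*exp(3*exp(-z))


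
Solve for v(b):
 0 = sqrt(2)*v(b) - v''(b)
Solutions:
 v(b) = C1*exp(-2^(1/4)*b) + C2*exp(2^(1/4)*b)


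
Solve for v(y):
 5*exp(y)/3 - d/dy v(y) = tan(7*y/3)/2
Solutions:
 v(y) = C1 + 5*exp(y)/3 + 3*log(cos(7*y/3))/14


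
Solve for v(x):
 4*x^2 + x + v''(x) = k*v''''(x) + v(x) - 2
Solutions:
 v(x) = C1*exp(-sqrt(2)*x*sqrt((1 - sqrt(1 - 4*k))/k)/2) + C2*exp(sqrt(2)*x*sqrt((1 - sqrt(1 - 4*k))/k)/2) + C3*exp(-sqrt(2)*x*sqrt((sqrt(1 - 4*k) + 1)/k)/2) + C4*exp(sqrt(2)*x*sqrt((sqrt(1 - 4*k) + 1)/k)/2) + 4*x^2 + x + 10


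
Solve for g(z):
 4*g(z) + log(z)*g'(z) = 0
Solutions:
 g(z) = C1*exp(-4*li(z))


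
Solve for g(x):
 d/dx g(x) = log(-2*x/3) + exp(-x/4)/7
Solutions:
 g(x) = C1 + x*log(-x) + x*(-log(3) - 1 + log(2)) - 4*exp(-x/4)/7


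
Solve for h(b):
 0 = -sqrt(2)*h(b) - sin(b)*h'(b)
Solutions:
 h(b) = C1*(cos(b) + 1)^(sqrt(2)/2)/(cos(b) - 1)^(sqrt(2)/2)


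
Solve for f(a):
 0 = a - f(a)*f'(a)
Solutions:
 f(a) = -sqrt(C1 + a^2)
 f(a) = sqrt(C1 + a^2)


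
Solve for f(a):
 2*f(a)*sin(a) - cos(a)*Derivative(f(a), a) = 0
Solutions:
 f(a) = C1/cos(a)^2


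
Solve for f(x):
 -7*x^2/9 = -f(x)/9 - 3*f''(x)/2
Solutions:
 f(x) = C1*sin(sqrt(6)*x/9) + C2*cos(sqrt(6)*x/9) + 7*x^2 - 189


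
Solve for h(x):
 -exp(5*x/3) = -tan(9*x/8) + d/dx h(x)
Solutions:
 h(x) = C1 - 3*exp(5*x/3)/5 - 8*log(cos(9*x/8))/9


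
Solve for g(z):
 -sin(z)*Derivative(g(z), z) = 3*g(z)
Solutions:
 g(z) = C1*(cos(z) + 1)^(3/2)/(cos(z) - 1)^(3/2)


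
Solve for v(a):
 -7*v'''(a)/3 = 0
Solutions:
 v(a) = C1 + C2*a + C3*a^2


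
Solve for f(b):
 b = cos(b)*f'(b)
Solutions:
 f(b) = C1 + Integral(b/cos(b), b)


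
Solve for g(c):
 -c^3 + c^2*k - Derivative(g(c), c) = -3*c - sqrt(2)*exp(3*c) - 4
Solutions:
 g(c) = C1 - c^4/4 + c^3*k/3 + 3*c^2/2 + 4*c + sqrt(2)*exp(3*c)/3


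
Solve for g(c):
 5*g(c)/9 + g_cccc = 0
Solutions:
 g(c) = (C1*sin(5^(1/4)*sqrt(6)*c/6) + C2*cos(5^(1/4)*sqrt(6)*c/6))*exp(-5^(1/4)*sqrt(6)*c/6) + (C3*sin(5^(1/4)*sqrt(6)*c/6) + C4*cos(5^(1/4)*sqrt(6)*c/6))*exp(5^(1/4)*sqrt(6)*c/6)


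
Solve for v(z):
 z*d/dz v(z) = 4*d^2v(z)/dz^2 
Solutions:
 v(z) = C1 + C2*erfi(sqrt(2)*z/4)


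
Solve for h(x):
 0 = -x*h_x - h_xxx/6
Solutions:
 h(x) = C1 + Integral(C2*airyai(-6^(1/3)*x) + C3*airybi(-6^(1/3)*x), x)


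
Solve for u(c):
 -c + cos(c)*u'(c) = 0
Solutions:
 u(c) = C1 + Integral(c/cos(c), c)


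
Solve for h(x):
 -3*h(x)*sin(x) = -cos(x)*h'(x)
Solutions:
 h(x) = C1/cos(x)^3


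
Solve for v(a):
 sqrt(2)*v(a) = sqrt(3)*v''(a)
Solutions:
 v(a) = C1*exp(-2^(1/4)*3^(3/4)*a/3) + C2*exp(2^(1/4)*3^(3/4)*a/3)


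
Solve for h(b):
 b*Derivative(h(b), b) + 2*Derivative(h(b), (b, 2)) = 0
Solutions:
 h(b) = C1 + C2*erf(b/2)


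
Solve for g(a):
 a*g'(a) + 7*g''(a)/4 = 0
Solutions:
 g(a) = C1 + C2*erf(sqrt(14)*a/7)


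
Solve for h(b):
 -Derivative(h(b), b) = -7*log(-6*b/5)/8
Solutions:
 h(b) = C1 + 7*b*log(-b)/8 + 7*b*(-log(5) - 1 + log(6))/8


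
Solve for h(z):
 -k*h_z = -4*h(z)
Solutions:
 h(z) = C1*exp(4*z/k)


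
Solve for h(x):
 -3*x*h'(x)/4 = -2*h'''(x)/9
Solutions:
 h(x) = C1 + Integral(C2*airyai(3*x/2) + C3*airybi(3*x/2), x)


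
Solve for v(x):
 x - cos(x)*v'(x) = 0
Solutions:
 v(x) = C1 + Integral(x/cos(x), x)


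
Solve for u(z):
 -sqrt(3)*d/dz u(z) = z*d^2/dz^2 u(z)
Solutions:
 u(z) = C1 + C2*z^(1 - sqrt(3))


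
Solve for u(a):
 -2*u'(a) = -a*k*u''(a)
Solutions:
 u(a) = C1 + a^(((re(k) + 2)*re(k) + im(k)^2)/(re(k)^2 + im(k)^2))*(C2*sin(2*log(a)*Abs(im(k))/(re(k)^2 + im(k)^2)) + C3*cos(2*log(a)*im(k)/(re(k)^2 + im(k)^2)))


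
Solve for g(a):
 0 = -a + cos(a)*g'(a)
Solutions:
 g(a) = C1 + Integral(a/cos(a), a)


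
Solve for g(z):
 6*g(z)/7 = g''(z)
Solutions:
 g(z) = C1*exp(-sqrt(42)*z/7) + C2*exp(sqrt(42)*z/7)


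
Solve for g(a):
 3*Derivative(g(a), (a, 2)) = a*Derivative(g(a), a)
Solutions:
 g(a) = C1 + C2*erfi(sqrt(6)*a/6)


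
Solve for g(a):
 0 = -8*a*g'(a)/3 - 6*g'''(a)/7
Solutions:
 g(a) = C1 + Integral(C2*airyai(-84^(1/3)*a/3) + C3*airybi(-84^(1/3)*a/3), a)


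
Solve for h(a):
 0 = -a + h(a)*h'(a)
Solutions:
 h(a) = -sqrt(C1 + a^2)
 h(a) = sqrt(C1 + a^2)


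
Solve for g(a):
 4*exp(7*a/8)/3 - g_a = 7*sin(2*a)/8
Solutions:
 g(a) = C1 + 32*exp(7*a/8)/21 + 7*cos(2*a)/16


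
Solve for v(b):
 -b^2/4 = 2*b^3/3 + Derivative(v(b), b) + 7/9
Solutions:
 v(b) = C1 - b^4/6 - b^3/12 - 7*b/9


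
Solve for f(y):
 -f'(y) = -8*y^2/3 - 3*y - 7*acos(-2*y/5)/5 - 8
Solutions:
 f(y) = C1 + 8*y^3/9 + 3*y^2/2 + 7*y*acos(-2*y/5)/5 + 8*y + 7*sqrt(25 - 4*y^2)/10


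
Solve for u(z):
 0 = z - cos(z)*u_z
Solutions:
 u(z) = C1 + Integral(z/cos(z), z)


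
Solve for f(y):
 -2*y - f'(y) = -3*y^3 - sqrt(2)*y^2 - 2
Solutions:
 f(y) = C1 + 3*y^4/4 + sqrt(2)*y^3/3 - y^2 + 2*y


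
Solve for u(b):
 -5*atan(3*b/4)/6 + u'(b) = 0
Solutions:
 u(b) = C1 + 5*b*atan(3*b/4)/6 - 5*log(9*b^2 + 16)/9


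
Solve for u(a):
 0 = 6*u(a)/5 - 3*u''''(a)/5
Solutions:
 u(a) = C1*exp(-2^(1/4)*a) + C2*exp(2^(1/4)*a) + C3*sin(2^(1/4)*a) + C4*cos(2^(1/4)*a)


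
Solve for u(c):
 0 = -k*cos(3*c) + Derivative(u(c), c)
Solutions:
 u(c) = C1 + k*sin(3*c)/3


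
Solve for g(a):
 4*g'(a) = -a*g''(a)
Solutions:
 g(a) = C1 + C2/a^3


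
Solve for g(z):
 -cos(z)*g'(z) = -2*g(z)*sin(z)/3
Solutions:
 g(z) = C1/cos(z)^(2/3)


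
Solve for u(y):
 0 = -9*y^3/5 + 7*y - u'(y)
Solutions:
 u(y) = C1 - 9*y^4/20 + 7*y^2/2


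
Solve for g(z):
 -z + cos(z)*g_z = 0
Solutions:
 g(z) = C1 + Integral(z/cos(z), z)


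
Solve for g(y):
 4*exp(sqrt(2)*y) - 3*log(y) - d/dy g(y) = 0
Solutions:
 g(y) = C1 - 3*y*log(y) + 3*y + 2*sqrt(2)*exp(sqrt(2)*y)


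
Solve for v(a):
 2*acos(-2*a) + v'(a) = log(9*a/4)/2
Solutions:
 v(a) = C1 + a*log(a)/2 - 2*a*acos(-2*a) - a*log(2) - a/2 + a*log(3) - sqrt(1 - 4*a^2)


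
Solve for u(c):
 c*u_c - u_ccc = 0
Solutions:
 u(c) = C1 + Integral(C2*airyai(c) + C3*airybi(c), c)


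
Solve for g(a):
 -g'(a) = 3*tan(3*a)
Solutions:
 g(a) = C1 + log(cos(3*a))


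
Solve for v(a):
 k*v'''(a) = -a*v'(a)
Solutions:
 v(a) = C1 + Integral(C2*airyai(a*(-1/k)^(1/3)) + C3*airybi(a*(-1/k)^(1/3)), a)


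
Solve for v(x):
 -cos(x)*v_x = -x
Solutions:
 v(x) = C1 + Integral(x/cos(x), x)


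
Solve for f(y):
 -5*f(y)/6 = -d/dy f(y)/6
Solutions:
 f(y) = C1*exp(5*y)


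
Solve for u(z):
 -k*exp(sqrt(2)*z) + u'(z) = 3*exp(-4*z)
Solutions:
 u(z) = C1 + sqrt(2)*k*exp(sqrt(2)*z)/2 - 3*exp(-4*z)/4


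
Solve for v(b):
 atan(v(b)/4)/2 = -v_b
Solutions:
 Integral(1/atan(_y/4), (_y, v(b))) = C1 - b/2


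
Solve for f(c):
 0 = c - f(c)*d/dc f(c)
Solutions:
 f(c) = -sqrt(C1 + c^2)
 f(c) = sqrt(C1 + c^2)


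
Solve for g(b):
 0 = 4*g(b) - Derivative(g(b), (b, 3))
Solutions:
 g(b) = C3*exp(2^(2/3)*b) + (C1*sin(2^(2/3)*sqrt(3)*b/2) + C2*cos(2^(2/3)*sqrt(3)*b/2))*exp(-2^(2/3)*b/2)


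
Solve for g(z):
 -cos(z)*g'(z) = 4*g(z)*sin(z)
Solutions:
 g(z) = C1*cos(z)^4


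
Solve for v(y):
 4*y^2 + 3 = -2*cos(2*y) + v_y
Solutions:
 v(y) = C1 + 4*y^3/3 + 3*y + sin(2*y)


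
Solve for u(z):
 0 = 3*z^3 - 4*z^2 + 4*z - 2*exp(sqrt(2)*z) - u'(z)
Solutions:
 u(z) = C1 + 3*z^4/4 - 4*z^3/3 + 2*z^2 - sqrt(2)*exp(sqrt(2)*z)


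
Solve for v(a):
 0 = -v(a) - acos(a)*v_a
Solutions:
 v(a) = C1*exp(-Integral(1/acos(a), a))


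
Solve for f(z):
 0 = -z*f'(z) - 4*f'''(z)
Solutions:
 f(z) = C1 + Integral(C2*airyai(-2^(1/3)*z/2) + C3*airybi(-2^(1/3)*z/2), z)


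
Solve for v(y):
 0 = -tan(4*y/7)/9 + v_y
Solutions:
 v(y) = C1 - 7*log(cos(4*y/7))/36


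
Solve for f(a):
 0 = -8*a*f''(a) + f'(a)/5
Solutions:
 f(a) = C1 + C2*a^(41/40)


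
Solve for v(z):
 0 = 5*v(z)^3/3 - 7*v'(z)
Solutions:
 v(z) = -sqrt(42)*sqrt(-1/(C1 + 5*z))/2
 v(z) = sqrt(42)*sqrt(-1/(C1 + 5*z))/2


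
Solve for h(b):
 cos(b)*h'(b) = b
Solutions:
 h(b) = C1 + Integral(b/cos(b), b)


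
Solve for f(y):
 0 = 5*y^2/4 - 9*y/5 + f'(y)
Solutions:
 f(y) = C1 - 5*y^3/12 + 9*y^2/10


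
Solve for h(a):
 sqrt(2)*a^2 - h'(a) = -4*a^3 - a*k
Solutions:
 h(a) = C1 + a^4 + sqrt(2)*a^3/3 + a^2*k/2


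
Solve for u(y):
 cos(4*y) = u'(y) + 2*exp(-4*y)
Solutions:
 u(y) = C1 + sin(4*y)/4 + exp(-4*y)/2


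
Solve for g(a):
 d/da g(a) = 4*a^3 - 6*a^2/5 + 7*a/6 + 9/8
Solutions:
 g(a) = C1 + a^4 - 2*a^3/5 + 7*a^2/12 + 9*a/8


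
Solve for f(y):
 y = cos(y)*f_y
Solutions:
 f(y) = C1 + Integral(y/cos(y), y)


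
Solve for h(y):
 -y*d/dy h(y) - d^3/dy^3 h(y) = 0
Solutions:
 h(y) = C1 + Integral(C2*airyai(-y) + C3*airybi(-y), y)


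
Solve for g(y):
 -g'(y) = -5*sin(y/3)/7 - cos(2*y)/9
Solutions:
 g(y) = C1 + sin(2*y)/18 - 15*cos(y/3)/7


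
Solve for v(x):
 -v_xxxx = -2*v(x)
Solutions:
 v(x) = C1*exp(-2^(1/4)*x) + C2*exp(2^(1/4)*x) + C3*sin(2^(1/4)*x) + C4*cos(2^(1/4)*x)


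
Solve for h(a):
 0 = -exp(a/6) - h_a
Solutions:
 h(a) = C1 - 6*exp(a/6)


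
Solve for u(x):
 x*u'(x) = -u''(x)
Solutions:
 u(x) = C1 + C2*erf(sqrt(2)*x/2)


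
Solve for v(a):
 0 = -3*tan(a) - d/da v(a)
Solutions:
 v(a) = C1 + 3*log(cos(a))


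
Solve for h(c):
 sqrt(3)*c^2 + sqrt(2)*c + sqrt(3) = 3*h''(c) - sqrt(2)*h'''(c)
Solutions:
 h(c) = C1 + C2*c + C3*exp(3*sqrt(2)*c/2) + sqrt(3)*c^4/36 + c^3*(3*sqrt(2) + 2*sqrt(6))/54 + c^2*(6 + 13*sqrt(3))/54


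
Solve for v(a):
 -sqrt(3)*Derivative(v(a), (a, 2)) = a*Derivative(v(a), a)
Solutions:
 v(a) = C1 + C2*erf(sqrt(2)*3^(3/4)*a/6)


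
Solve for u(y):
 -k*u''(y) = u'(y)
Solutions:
 u(y) = C1 + C2*exp(-y/k)


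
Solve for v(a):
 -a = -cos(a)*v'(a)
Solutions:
 v(a) = C1 + Integral(a/cos(a), a)


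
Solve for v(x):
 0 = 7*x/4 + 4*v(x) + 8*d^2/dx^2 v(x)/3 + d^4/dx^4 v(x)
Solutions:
 v(x) = -7*x/16 + (C1*sin(sqrt(2)*x*cos(atan(sqrt(5)/2)/2)) + C2*cos(sqrt(2)*x*cos(atan(sqrt(5)/2)/2)))*exp(-sqrt(2)*x*sin(atan(sqrt(5)/2)/2)) + (C3*sin(sqrt(2)*x*cos(atan(sqrt(5)/2)/2)) + C4*cos(sqrt(2)*x*cos(atan(sqrt(5)/2)/2)))*exp(sqrt(2)*x*sin(atan(sqrt(5)/2)/2))


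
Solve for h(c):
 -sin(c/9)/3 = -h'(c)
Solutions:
 h(c) = C1 - 3*cos(c/9)


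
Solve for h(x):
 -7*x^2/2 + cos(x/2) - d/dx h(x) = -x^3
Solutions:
 h(x) = C1 + x^4/4 - 7*x^3/6 + 2*sin(x/2)


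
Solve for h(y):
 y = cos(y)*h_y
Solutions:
 h(y) = C1 + Integral(y/cos(y), y)


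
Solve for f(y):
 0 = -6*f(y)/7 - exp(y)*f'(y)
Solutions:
 f(y) = C1*exp(6*exp(-y)/7)


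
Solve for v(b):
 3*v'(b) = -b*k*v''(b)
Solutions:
 v(b) = C1 + b^(((re(k) - 3)*re(k) + im(k)^2)/(re(k)^2 + im(k)^2))*(C2*sin(3*log(b)*Abs(im(k))/(re(k)^2 + im(k)^2)) + C3*cos(3*log(b)*im(k)/(re(k)^2 + im(k)^2)))


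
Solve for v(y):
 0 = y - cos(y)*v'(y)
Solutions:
 v(y) = C1 + Integral(y/cos(y), y)


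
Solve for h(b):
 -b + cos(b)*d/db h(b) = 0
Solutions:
 h(b) = C1 + Integral(b/cos(b), b)


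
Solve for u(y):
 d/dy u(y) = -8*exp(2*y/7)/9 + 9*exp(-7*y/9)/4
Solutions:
 u(y) = C1 - 28*exp(2*y/7)/9 - 81*exp(-7*y/9)/28


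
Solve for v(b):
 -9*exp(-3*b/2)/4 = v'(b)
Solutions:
 v(b) = C1 + 3*exp(-3*b/2)/2


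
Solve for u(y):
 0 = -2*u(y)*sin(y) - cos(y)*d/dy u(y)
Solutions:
 u(y) = C1*cos(y)^2


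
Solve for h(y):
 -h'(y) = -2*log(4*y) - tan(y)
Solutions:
 h(y) = C1 + 2*y*log(y) - 2*y + 4*y*log(2) - log(cos(y))


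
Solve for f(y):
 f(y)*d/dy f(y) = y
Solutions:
 f(y) = -sqrt(C1 + y^2)
 f(y) = sqrt(C1 + y^2)


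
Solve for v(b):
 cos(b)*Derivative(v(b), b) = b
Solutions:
 v(b) = C1 + Integral(b/cos(b), b)


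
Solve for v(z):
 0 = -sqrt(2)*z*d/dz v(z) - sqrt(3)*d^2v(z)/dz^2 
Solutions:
 v(z) = C1 + C2*erf(6^(3/4)*z/6)


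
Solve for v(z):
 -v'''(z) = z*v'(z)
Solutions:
 v(z) = C1 + Integral(C2*airyai(-z) + C3*airybi(-z), z)


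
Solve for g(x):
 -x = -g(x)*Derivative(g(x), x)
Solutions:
 g(x) = -sqrt(C1 + x^2)
 g(x) = sqrt(C1 + x^2)


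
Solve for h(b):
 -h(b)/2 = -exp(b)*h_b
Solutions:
 h(b) = C1*exp(-exp(-b)/2)


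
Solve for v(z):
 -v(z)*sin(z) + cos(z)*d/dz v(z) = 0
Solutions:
 v(z) = C1/cos(z)


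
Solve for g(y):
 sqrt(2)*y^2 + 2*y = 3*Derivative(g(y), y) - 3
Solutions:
 g(y) = C1 + sqrt(2)*y^3/9 + y^2/3 + y


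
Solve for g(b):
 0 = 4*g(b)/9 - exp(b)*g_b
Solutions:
 g(b) = C1*exp(-4*exp(-b)/9)


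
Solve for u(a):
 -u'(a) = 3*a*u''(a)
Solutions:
 u(a) = C1 + C2*a^(2/3)


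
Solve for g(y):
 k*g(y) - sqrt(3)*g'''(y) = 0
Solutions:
 g(y) = C1*exp(3^(5/6)*k^(1/3)*y/3) + C2*exp(k^(1/3)*y*(-3^(5/6) + 3*3^(1/3)*I)/6) + C3*exp(-k^(1/3)*y*(3^(5/6) + 3*3^(1/3)*I)/6)


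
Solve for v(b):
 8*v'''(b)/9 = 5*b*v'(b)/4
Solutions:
 v(b) = C1 + Integral(C2*airyai(90^(1/3)*b/4) + C3*airybi(90^(1/3)*b/4), b)


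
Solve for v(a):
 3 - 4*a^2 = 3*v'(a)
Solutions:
 v(a) = C1 - 4*a^3/9 + a


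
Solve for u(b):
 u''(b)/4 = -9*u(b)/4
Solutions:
 u(b) = C1*sin(3*b) + C2*cos(3*b)


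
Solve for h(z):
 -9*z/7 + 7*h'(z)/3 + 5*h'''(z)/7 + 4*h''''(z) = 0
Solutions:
 h(z) = C1 + C2*exp(z*(-10 + 25/(588*sqrt(86561) + 172997)^(1/3) + (588*sqrt(86561) + 172997)^(1/3))/168)*sin(sqrt(3)*z*(-(588*sqrt(86561) + 172997)^(1/3) + 25/(588*sqrt(86561) + 172997)^(1/3))/168) + C3*exp(z*(-10 + 25/(588*sqrt(86561) + 172997)^(1/3) + (588*sqrt(86561) + 172997)^(1/3))/168)*cos(sqrt(3)*z*(-(588*sqrt(86561) + 172997)^(1/3) + 25/(588*sqrt(86561) + 172997)^(1/3))/168) + C4*exp(-z*(25/(588*sqrt(86561) + 172997)^(1/3) + 5 + (588*sqrt(86561) + 172997)^(1/3))/84) + 27*z^2/98


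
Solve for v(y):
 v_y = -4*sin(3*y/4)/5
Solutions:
 v(y) = C1 + 16*cos(3*y/4)/15


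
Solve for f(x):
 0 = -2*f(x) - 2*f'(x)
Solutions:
 f(x) = C1*exp(-x)


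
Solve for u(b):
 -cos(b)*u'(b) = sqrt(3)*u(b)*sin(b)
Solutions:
 u(b) = C1*cos(b)^(sqrt(3))


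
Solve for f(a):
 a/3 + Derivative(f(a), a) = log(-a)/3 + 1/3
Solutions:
 f(a) = C1 - a^2/6 + a*log(-a)/3


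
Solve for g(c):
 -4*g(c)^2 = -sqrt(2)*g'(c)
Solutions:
 g(c) = -1/(C1 + 2*sqrt(2)*c)


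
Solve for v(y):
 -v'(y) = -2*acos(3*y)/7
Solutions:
 v(y) = C1 + 2*y*acos(3*y)/7 - 2*sqrt(1 - 9*y^2)/21


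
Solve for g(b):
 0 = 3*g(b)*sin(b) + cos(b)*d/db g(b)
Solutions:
 g(b) = C1*cos(b)^3


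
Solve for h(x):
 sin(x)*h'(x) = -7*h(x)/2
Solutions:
 h(x) = C1*(cos(x) + 1)^(7/4)/(cos(x) - 1)^(7/4)


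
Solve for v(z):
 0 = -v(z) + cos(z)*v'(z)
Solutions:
 v(z) = C1*sqrt(sin(z) + 1)/sqrt(sin(z) - 1)


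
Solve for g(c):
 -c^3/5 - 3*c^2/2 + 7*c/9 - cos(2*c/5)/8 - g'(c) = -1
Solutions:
 g(c) = C1 - c^4/20 - c^3/2 + 7*c^2/18 + c - 5*sin(2*c/5)/16


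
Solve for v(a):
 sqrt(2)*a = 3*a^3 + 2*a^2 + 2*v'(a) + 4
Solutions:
 v(a) = C1 - 3*a^4/8 - a^3/3 + sqrt(2)*a^2/4 - 2*a


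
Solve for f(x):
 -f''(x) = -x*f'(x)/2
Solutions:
 f(x) = C1 + C2*erfi(x/2)


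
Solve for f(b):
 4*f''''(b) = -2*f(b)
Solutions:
 f(b) = (C1*sin(2^(1/4)*b/2) + C2*cos(2^(1/4)*b/2))*exp(-2^(1/4)*b/2) + (C3*sin(2^(1/4)*b/2) + C4*cos(2^(1/4)*b/2))*exp(2^(1/4)*b/2)


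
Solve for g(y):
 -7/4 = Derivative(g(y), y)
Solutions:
 g(y) = C1 - 7*y/4


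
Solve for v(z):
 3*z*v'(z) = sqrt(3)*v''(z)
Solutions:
 v(z) = C1 + C2*erfi(sqrt(2)*3^(1/4)*z/2)


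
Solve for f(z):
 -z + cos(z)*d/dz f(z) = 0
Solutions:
 f(z) = C1 + Integral(z/cos(z), z)


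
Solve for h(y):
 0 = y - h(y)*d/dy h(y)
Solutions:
 h(y) = -sqrt(C1 + y^2)
 h(y) = sqrt(C1 + y^2)


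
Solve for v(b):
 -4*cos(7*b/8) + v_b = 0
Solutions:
 v(b) = C1 + 32*sin(7*b/8)/7


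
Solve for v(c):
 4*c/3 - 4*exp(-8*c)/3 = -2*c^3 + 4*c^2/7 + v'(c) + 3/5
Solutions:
 v(c) = C1 + c^4/2 - 4*c^3/21 + 2*c^2/3 - 3*c/5 + exp(-8*c)/6


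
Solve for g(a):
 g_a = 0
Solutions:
 g(a) = C1


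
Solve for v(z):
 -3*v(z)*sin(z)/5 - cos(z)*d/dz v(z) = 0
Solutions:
 v(z) = C1*cos(z)^(3/5)


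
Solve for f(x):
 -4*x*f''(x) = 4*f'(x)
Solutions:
 f(x) = C1 + C2*log(x)


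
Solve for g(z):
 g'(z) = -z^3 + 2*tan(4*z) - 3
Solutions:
 g(z) = C1 - z^4/4 - 3*z - log(cos(4*z))/2


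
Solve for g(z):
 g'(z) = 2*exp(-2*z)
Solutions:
 g(z) = C1 - exp(-2*z)


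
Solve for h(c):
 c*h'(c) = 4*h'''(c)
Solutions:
 h(c) = C1 + Integral(C2*airyai(2^(1/3)*c/2) + C3*airybi(2^(1/3)*c/2), c)


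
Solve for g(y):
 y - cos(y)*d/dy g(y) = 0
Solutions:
 g(y) = C1 + Integral(y/cos(y), y)


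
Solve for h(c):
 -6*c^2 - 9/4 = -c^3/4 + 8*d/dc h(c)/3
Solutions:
 h(c) = C1 + 3*c^4/128 - 3*c^3/4 - 27*c/32


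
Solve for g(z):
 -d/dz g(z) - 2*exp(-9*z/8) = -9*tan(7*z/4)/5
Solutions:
 g(z) = C1 + 18*log(tan(7*z/4)^2 + 1)/35 + 16*exp(-9*z/8)/9


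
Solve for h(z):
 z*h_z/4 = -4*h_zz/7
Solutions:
 h(z) = C1 + C2*erf(sqrt(14)*z/8)


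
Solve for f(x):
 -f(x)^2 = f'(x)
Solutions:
 f(x) = 1/(C1 + x)


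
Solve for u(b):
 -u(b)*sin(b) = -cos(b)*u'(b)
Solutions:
 u(b) = C1/cos(b)


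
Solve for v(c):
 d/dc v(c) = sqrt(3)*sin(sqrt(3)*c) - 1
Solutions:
 v(c) = C1 - c - cos(sqrt(3)*c)


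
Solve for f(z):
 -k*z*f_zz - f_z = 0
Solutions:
 f(z) = C1 + z^(((re(k) - 1)*re(k) + im(k)^2)/(re(k)^2 + im(k)^2))*(C2*sin(log(z)*Abs(im(k))/(re(k)^2 + im(k)^2)) + C3*cos(log(z)*im(k)/(re(k)^2 + im(k)^2)))


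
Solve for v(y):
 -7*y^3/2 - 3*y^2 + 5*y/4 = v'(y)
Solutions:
 v(y) = C1 - 7*y^4/8 - y^3 + 5*y^2/8


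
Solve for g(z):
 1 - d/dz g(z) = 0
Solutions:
 g(z) = C1 + z


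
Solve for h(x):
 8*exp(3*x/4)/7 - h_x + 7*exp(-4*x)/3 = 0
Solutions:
 h(x) = C1 + 32*exp(3*x/4)/21 - 7*exp(-4*x)/12


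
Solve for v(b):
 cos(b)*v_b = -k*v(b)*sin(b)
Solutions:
 v(b) = C1*exp(k*log(cos(b)))


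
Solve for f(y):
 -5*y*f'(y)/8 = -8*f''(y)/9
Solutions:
 f(y) = C1 + C2*erfi(3*sqrt(10)*y/16)


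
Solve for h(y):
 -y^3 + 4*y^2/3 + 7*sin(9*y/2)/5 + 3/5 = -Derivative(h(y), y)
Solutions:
 h(y) = C1 + y^4/4 - 4*y^3/9 - 3*y/5 + 14*cos(9*y/2)/45


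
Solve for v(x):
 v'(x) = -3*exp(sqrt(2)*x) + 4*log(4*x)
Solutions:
 v(x) = C1 + 4*x*log(x) + 4*x*(-1 + 2*log(2)) - 3*sqrt(2)*exp(sqrt(2)*x)/2


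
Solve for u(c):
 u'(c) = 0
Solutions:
 u(c) = C1


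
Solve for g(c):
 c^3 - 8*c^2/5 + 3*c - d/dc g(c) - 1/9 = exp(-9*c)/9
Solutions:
 g(c) = C1 + c^4/4 - 8*c^3/15 + 3*c^2/2 - c/9 + exp(-9*c)/81


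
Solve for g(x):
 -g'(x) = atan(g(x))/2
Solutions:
 Integral(1/atan(_y), (_y, g(x))) = C1 - x/2


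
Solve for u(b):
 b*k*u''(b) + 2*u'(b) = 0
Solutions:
 u(b) = C1 + b^(((re(k) - 2)*re(k) + im(k)^2)/(re(k)^2 + im(k)^2))*(C2*sin(2*log(b)*Abs(im(k))/(re(k)^2 + im(k)^2)) + C3*cos(2*log(b)*im(k)/(re(k)^2 + im(k)^2)))


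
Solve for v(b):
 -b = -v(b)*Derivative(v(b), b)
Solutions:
 v(b) = -sqrt(C1 + b^2)
 v(b) = sqrt(C1 + b^2)


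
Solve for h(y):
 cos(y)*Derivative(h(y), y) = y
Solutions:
 h(y) = C1 + Integral(y/cos(y), y)


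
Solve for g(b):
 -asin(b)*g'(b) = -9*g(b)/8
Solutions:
 g(b) = C1*exp(9*Integral(1/asin(b), b)/8)


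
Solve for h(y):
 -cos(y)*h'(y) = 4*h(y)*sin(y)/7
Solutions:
 h(y) = C1*cos(y)^(4/7)


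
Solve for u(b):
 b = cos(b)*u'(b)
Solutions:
 u(b) = C1 + Integral(b/cos(b), b)


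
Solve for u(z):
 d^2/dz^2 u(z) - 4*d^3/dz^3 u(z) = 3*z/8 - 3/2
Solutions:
 u(z) = C1 + C2*z + C3*exp(z/4) + z^3/16


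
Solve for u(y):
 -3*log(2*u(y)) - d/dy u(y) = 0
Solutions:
 Integral(1/(log(_y) + log(2)), (_y, u(y)))/3 = C1 - y


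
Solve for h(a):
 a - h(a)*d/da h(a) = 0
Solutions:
 h(a) = -sqrt(C1 + a^2)
 h(a) = sqrt(C1 + a^2)


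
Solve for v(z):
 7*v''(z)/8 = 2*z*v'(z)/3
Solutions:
 v(z) = C1 + C2*erfi(2*sqrt(42)*z/21)


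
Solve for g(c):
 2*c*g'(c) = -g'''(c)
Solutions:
 g(c) = C1 + Integral(C2*airyai(-2^(1/3)*c) + C3*airybi(-2^(1/3)*c), c)


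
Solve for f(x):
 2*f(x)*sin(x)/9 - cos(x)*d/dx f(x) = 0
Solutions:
 f(x) = C1/cos(x)^(2/9)


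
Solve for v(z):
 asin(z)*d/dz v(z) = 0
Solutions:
 v(z) = C1


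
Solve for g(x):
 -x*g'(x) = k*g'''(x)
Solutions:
 g(x) = C1 + Integral(C2*airyai(x*(-1/k)^(1/3)) + C3*airybi(x*(-1/k)^(1/3)), x)


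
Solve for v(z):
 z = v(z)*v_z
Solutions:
 v(z) = -sqrt(C1 + z^2)
 v(z) = sqrt(C1 + z^2)


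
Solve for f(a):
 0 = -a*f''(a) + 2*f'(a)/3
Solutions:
 f(a) = C1 + C2*a^(5/3)


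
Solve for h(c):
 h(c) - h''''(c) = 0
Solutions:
 h(c) = C1*exp(-c) + C2*exp(c) + C3*sin(c) + C4*cos(c)


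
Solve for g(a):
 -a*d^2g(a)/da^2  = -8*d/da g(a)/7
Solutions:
 g(a) = C1 + C2*a^(15/7)


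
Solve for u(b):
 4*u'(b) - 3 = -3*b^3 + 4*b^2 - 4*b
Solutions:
 u(b) = C1 - 3*b^4/16 + b^3/3 - b^2/2 + 3*b/4


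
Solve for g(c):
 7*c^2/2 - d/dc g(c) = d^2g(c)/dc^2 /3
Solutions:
 g(c) = C1 + C2*exp(-3*c) + 7*c^3/6 - 7*c^2/6 + 7*c/9


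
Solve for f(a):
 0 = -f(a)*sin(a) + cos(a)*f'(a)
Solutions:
 f(a) = C1/cos(a)


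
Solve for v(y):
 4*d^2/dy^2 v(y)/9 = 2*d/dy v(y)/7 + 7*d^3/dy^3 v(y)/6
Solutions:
 v(y) = C1 + (C2*sin(2*sqrt(23)*y/21) + C3*cos(2*sqrt(23)*y/21))*exp(4*y/21)


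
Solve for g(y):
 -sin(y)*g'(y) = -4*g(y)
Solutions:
 g(y) = C1*(cos(y)^2 - 2*cos(y) + 1)/(cos(y)^2 + 2*cos(y) + 1)


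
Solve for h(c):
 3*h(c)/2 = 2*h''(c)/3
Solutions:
 h(c) = C1*exp(-3*c/2) + C2*exp(3*c/2)


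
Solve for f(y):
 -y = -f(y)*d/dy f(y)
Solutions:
 f(y) = -sqrt(C1 + y^2)
 f(y) = sqrt(C1 + y^2)


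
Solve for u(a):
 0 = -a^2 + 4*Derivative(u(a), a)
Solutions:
 u(a) = C1 + a^3/12


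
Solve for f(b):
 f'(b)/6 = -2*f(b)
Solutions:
 f(b) = C1*exp(-12*b)


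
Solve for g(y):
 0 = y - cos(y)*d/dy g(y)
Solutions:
 g(y) = C1 + Integral(y/cos(y), y)


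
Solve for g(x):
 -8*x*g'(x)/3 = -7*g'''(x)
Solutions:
 g(x) = C1 + Integral(C2*airyai(2*21^(2/3)*x/21) + C3*airybi(2*21^(2/3)*x/21), x)


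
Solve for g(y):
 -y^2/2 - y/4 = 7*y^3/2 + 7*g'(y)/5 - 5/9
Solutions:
 g(y) = C1 - 5*y^4/8 - 5*y^3/42 - 5*y^2/56 + 25*y/63


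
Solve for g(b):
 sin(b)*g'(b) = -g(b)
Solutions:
 g(b) = C1*sqrt(cos(b) + 1)/sqrt(cos(b) - 1)


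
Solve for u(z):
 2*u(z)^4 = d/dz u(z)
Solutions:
 u(z) = (-1/(C1 + 6*z))^(1/3)
 u(z) = (-1/(C1 + 2*z))^(1/3)*(-3^(2/3) - 3*3^(1/6)*I)/6
 u(z) = (-1/(C1 + 2*z))^(1/3)*(-3^(2/3) + 3*3^(1/6)*I)/6


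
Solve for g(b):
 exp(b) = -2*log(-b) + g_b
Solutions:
 g(b) = C1 + 2*b*log(-b) - 2*b + exp(b)


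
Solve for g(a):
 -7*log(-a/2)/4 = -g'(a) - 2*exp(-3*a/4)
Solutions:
 g(a) = C1 + 7*a*log(-a)/4 + 7*a*(-1 - log(2))/4 + 8*exp(-3*a/4)/3


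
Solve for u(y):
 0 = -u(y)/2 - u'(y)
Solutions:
 u(y) = C1*exp(-y/2)


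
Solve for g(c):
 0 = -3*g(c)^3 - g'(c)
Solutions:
 g(c) = -sqrt(2)*sqrt(-1/(C1 - 3*c))/2
 g(c) = sqrt(2)*sqrt(-1/(C1 - 3*c))/2


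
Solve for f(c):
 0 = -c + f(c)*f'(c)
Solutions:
 f(c) = -sqrt(C1 + c^2)
 f(c) = sqrt(C1 + c^2)


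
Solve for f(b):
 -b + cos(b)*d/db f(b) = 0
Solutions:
 f(b) = C1 + Integral(b/cos(b), b)


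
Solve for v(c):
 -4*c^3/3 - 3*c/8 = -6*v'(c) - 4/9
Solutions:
 v(c) = C1 + c^4/18 + c^2/32 - 2*c/27


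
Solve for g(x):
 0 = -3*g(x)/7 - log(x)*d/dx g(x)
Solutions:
 g(x) = C1*exp(-3*li(x)/7)


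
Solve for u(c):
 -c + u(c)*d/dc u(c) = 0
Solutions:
 u(c) = -sqrt(C1 + c^2)
 u(c) = sqrt(C1 + c^2)


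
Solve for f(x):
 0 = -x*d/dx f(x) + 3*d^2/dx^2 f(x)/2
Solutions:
 f(x) = C1 + C2*erfi(sqrt(3)*x/3)


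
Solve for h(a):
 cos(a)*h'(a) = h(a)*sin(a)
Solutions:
 h(a) = C1/cos(a)


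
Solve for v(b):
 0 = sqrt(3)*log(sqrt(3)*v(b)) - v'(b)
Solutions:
 -2*sqrt(3)*Integral(1/(2*log(_y) + log(3)), (_y, v(b)))/3 = C1 - b


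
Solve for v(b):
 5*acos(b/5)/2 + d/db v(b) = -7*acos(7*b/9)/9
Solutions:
 v(b) = C1 - 5*b*acos(b/5)/2 - 7*b*acos(7*b/9)/9 + 5*sqrt(25 - b^2)/2 + sqrt(81 - 49*b^2)/9


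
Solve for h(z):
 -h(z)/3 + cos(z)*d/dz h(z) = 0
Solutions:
 h(z) = C1*(sin(z) + 1)^(1/6)/(sin(z) - 1)^(1/6)


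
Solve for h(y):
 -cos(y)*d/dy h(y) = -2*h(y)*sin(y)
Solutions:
 h(y) = C1/cos(y)^2


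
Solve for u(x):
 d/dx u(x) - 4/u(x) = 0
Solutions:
 u(x) = -sqrt(C1 + 8*x)
 u(x) = sqrt(C1 + 8*x)


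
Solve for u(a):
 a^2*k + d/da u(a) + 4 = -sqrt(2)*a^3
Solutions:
 u(a) = C1 - sqrt(2)*a^4/4 - a^3*k/3 - 4*a


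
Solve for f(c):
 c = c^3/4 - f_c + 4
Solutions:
 f(c) = C1 + c^4/16 - c^2/2 + 4*c


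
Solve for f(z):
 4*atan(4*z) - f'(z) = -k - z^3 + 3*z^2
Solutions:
 f(z) = C1 + k*z + z^4/4 - z^3 + 4*z*atan(4*z) - log(16*z^2 + 1)/2


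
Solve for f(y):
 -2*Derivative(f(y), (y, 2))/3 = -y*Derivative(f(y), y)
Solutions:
 f(y) = C1 + C2*erfi(sqrt(3)*y/2)


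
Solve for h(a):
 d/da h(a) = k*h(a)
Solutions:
 h(a) = C1*exp(a*k)


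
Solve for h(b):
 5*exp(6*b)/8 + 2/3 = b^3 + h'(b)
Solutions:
 h(b) = C1 - b^4/4 + 2*b/3 + 5*exp(6*b)/48


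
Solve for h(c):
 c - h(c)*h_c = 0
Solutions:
 h(c) = -sqrt(C1 + c^2)
 h(c) = sqrt(C1 + c^2)


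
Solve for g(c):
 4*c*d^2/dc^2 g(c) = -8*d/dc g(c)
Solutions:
 g(c) = C1 + C2/c


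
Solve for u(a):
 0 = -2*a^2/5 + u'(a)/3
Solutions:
 u(a) = C1 + 2*a^3/5


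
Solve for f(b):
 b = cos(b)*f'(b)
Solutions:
 f(b) = C1 + Integral(b/cos(b), b)


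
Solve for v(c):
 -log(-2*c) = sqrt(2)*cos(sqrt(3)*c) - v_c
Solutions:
 v(c) = C1 + c*log(-c) - c + c*log(2) + sqrt(6)*sin(sqrt(3)*c)/3


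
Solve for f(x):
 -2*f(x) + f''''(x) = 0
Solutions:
 f(x) = C1*exp(-2^(1/4)*x) + C2*exp(2^(1/4)*x) + C3*sin(2^(1/4)*x) + C4*cos(2^(1/4)*x)


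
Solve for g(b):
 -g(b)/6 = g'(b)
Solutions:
 g(b) = C1*exp(-b/6)


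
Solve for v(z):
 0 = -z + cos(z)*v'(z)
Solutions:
 v(z) = C1 + Integral(z/cos(z), z)


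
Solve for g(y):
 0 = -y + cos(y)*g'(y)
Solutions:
 g(y) = C1 + Integral(y/cos(y), y)


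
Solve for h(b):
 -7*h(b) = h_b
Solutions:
 h(b) = C1*exp(-7*b)


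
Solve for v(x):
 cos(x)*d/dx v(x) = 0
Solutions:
 v(x) = C1


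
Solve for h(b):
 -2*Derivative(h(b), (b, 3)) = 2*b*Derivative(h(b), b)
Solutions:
 h(b) = C1 + Integral(C2*airyai(-b) + C3*airybi(-b), b)


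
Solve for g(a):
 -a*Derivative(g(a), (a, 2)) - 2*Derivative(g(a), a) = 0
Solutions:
 g(a) = C1 + C2/a


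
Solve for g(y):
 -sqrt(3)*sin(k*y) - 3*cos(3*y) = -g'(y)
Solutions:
 g(y) = C1 + sin(3*y) - sqrt(3)*cos(k*y)/k


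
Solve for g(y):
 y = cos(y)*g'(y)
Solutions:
 g(y) = C1 + Integral(y/cos(y), y)


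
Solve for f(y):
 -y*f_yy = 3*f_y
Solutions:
 f(y) = C1 + C2/y^2


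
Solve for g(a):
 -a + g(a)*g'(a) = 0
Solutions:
 g(a) = -sqrt(C1 + a^2)
 g(a) = sqrt(C1 + a^2)


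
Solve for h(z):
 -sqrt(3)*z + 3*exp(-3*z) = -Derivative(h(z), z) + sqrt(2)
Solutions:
 h(z) = C1 + sqrt(3)*z^2/2 + sqrt(2)*z + exp(-3*z)


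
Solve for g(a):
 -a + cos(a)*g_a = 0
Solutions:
 g(a) = C1 + Integral(a/cos(a), a)


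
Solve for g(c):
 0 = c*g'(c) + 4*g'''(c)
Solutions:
 g(c) = C1 + Integral(C2*airyai(-2^(1/3)*c/2) + C3*airybi(-2^(1/3)*c/2), c)


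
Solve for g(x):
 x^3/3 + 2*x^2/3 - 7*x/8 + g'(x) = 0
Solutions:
 g(x) = C1 - x^4/12 - 2*x^3/9 + 7*x^2/16


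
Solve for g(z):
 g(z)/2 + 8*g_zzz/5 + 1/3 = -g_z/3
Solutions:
 g(z) = C1*exp(-10^(1/3)*z*(-(27 + sqrt(739))^(1/3) + 10^(1/3)/(27 + sqrt(739))^(1/3))/24)*sin(10^(1/3)*sqrt(3)*z*(10^(1/3)/(27 + sqrt(739))^(1/3) + (27 + sqrt(739))^(1/3))/24) + C2*exp(-10^(1/3)*z*(-(27 + sqrt(739))^(1/3) + 10^(1/3)/(27 + sqrt(739))^(1/3))/24)*cos(10^(1/3)*sqrt(3)*z*(10^(1/3)/(27 + sqrt(739))^(1/3) + (27 + sqrt(739))^(1/3))/24) + C3*exp(10^(1/3)*z*(-(27 + sqrt(739))^(1/3) + 10^(1/3)/(27 + sqrt(739))^(1/3))/12) - 2/3


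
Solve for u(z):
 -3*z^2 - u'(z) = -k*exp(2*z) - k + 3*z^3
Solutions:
 u(z) = C1 + k*z + k*exp(2*z)/2 - 3*z^4/4 - z^3


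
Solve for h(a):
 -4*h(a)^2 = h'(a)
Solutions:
 h(a) = 1/(C1 + 4*a)


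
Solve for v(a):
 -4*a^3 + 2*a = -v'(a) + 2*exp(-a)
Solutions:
 v(a) = C1 + a^4 - a^2 - 2*exp(-a)


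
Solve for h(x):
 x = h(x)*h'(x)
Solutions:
 h(x) = -sqrt(C1 + x^2)
 h(x) = sqrt(C1 + x^2)


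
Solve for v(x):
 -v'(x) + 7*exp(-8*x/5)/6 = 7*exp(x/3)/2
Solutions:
 v(x) = C1 - 21*exp(x/3)/2 - 35*exp(-8*x/5)/48


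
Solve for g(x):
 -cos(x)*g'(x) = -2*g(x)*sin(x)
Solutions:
 g(x) = C1/cos(x)^2


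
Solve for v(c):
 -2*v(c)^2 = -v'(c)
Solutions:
 v(c) = -1/(C1 + 2*c)


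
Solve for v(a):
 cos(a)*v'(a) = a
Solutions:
 v(a) = C1 + Integral(a/cos(a), a)


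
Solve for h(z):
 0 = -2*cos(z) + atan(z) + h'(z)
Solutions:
 h(z) = C1 - z*atan(z) + log(z^2 + 1)/2 + 2*sin(z)


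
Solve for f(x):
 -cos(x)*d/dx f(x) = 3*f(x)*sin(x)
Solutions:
 f(x) = C1*cos(x)^3


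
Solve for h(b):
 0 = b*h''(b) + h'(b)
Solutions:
 h(b) = C1 + C2*log(b)


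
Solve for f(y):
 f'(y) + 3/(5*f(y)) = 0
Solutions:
 f(y) = -sqrt(C1 - 30*y)/5
 f(y) = sqrt(C1 - 30*y)/5


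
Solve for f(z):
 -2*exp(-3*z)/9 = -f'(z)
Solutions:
 f(z) = C1 - 2*exp(-3*z)/27


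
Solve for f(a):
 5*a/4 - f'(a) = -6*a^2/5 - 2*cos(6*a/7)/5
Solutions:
 f(a) = C1 + 2*a^3/5 + 5*a^2/8 + 7*sin(6*a/7)/15


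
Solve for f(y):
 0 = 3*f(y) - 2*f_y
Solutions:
 f(y) = C1*exp(3*y/2)


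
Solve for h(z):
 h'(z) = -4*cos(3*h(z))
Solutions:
 h(z) = -asin((C1 + exp(24*z))/(C1 - exp(24*z)))/3 + pi/3
 h(z) = asin((C1 + exp(24*z))/(C1 - exp(24*z)))/3


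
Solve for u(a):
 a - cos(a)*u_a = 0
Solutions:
 u(a) = C1 + Integral(a/cos(a), a)


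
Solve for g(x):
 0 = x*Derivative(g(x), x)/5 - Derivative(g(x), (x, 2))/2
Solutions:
 g(x) = C1 + C2*erfi(sqrt(5)*x/5)


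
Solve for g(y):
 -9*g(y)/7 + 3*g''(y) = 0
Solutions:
 g(y) = C1*exp(-sqrt(21)*y/7) + C2*exp(sqrt(21)*y/7)


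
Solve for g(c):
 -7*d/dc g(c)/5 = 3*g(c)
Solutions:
 g(c) = C1*exp(-15*c/7)


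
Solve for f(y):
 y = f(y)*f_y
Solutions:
 f(y) = -sqrt(C1 + y^2)
 f(y) = sqrt(C1 + y^2)


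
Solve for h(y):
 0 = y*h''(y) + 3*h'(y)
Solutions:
 h(y) = C1 + C2/y^2


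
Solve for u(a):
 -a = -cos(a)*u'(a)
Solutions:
 u(a) = C1 + Integral(a/cos(a), a)


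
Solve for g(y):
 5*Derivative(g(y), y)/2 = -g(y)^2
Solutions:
 g(y) = 5/(C1 + 2*y)


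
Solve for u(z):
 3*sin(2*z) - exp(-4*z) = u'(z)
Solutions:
 u(z) = C1 - 3*cos(2*z)/2 + exp(-4*z)/4


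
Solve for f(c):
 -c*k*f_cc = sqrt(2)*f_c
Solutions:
 f(c) = C1 + c^(((re(k) - sqrt(2))*re(k) + im(k)^2)/(re(k)^2 + im(k)^2))*(C2*sin(sqrt(2)*log(c)*Abs(im(k))/(re(k)^2 + im(k)^2)) + C3*cos(sqrt(2)*log(c)*im(k)/(re(k)^2 + im(k)^2)))


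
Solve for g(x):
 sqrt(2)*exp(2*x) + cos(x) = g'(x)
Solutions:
 g(x) = C1 + sqrt(2)*exp(2*x)/2 + sin(x)


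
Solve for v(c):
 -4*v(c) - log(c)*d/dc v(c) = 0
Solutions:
 v(c) = C1*exp(-4*li(c))


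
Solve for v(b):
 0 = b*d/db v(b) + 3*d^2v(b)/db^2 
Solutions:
 v(b) = C1 + C2*erf(sqrt(6)*b/6)


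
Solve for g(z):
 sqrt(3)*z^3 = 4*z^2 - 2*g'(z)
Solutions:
 g(z) = C1 - sqrt(3)*z^4/8 + 2*z^3/3


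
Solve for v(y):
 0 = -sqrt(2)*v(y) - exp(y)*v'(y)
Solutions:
 v(y) = C1*exp(sqrt(2)*exp(-y))


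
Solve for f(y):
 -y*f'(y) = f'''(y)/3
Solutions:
 f(y) = C1 + Integral(C2*airyai(-3^(1/3)*y) + C3*airybi(-3^(1/3)*y), y)


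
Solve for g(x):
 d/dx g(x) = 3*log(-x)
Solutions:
 g(x) = C1 + 3*x*log(-x) - 3*x


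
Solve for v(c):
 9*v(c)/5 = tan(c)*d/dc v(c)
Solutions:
 v(c) = C1*sin(c)^(9/5)


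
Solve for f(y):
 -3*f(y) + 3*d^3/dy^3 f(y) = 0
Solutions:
 f(y) = C3*exp(y) + (C1*sin(sqrt(3)*y/2) + C2*cos(sqrt(3)*y/2))*exp(-y/2)


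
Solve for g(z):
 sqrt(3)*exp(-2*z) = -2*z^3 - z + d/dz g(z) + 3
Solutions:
 g(z) = C1 + z^4/2 + z^2/2 - 3*z - sqrt(3)*exp(-2*z)/2


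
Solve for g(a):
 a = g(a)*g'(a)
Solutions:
 g(a) = -sqrt(C1 + a^2)
 g(a) = sqrt(C1 + a^2)


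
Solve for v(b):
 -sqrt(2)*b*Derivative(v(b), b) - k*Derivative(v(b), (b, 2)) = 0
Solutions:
 v(b) = C1 + C2*sqrt(k)*erf(2^(3/4)*b*sqrt(1/k)/2)


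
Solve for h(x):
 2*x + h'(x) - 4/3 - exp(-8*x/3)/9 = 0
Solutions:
 h(x) = C1 - x^2 + 4*x/3 - exp(-8*x/3)/24


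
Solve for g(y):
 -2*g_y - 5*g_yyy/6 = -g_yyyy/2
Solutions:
 g(y) = C1 + C2*exp(y*(-(54*sqrt(854) + 1583)^(1/3) - 25/(54*sqrt(854) + 1583)^(1/3) + 10)/18)*sin(sqrt(3)*y*(-(54*sqrt(854) + 1583)^(1/3) + 25/(54*sqrt(854) + 1583)^(1/3))/18) + C3*exp(y*(-(54*sqrt(854) + 1583)^(1/3) - 25/(54*sqrt(854) + 1583)^(1/3) + 10)/18)*cos(sqrt(3)*y*(-(54*sqrt(854) + 1583)^(1/3) + 25/(54*sqrt(854) + 1583)^(1/3))/18) + C4*exp(y*(25/(54*sqrt(854) + 1583)^(1/3) + 5 + (54*sqrt(854) + 1583)^(1/3))/9)


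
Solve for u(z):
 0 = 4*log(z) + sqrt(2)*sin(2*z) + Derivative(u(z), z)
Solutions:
 u(z) = C1 - 4*z*log(z) + 4*z + sqrt(2)*cos(2*z)/2


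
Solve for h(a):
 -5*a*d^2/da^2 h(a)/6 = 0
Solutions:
 h(a) = C1 + C2*a


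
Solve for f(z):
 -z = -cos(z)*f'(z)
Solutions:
 f(z) = C1 + Integral(z/cos(z), z)


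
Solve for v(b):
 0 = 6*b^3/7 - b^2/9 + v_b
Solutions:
 v(b) = C1 - 3*b^4/14 + b^3/27


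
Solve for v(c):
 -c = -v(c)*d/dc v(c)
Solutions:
 v(c) = -sqrt(C1 + c^2)
 v(c) = sqrt(C1 + c^2)


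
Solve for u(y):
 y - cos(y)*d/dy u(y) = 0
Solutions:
 u(y) = C1 + Integral(y/cos(y), y)


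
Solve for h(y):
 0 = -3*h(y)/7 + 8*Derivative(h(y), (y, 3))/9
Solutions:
 h(y) = C3*exp(3*7^(2/3)*y/14) + (C1*sin(3*sqrt(3)*7^(2/3)*y/28) + C2*cos(3*sqrt(3)*7^(2/3)*y/28))*exp(-3*7^(2/3)*y/28)


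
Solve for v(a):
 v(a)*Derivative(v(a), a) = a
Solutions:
 v(a) = -sqrt(C1 + a^2)
 v(a) = sqrt(C1 + a^2)


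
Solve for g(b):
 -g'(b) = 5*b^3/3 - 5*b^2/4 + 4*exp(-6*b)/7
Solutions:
 g(b) = C1 - 5*b^4/12 + 5*b^3/12 + 2*exp(-6*b)/21


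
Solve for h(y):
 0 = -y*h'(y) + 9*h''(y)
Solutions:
 h(y) = C1 + C2*erfi(sqrt(2)*y/6)


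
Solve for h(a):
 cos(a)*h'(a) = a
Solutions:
 h(a) = C1 + Integral(a/cos(a), a)


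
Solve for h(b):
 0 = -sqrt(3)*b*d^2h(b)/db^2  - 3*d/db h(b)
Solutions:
 h(b) = C1 + C2*b^(1 - sqrt(3))


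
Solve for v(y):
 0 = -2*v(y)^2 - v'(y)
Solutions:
 v(y) = 1/(C1 + 2*y)


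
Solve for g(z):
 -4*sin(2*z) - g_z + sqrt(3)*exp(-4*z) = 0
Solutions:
 g(z) = C1 + 2*cos(2*z) - sqrt(3)*exp(-4*z)/4


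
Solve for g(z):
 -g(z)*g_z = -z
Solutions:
 g(z) = -sqrt(C1 + z^2)
 g(z) = sqrt(C1 + z^2)


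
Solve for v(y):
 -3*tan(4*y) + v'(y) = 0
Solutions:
 v(y) = C1 - 3*log(cos(4*y))/4


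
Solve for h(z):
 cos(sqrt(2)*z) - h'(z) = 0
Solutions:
 h(z) = C1 + sqrt(2)*sin(sqrt(2)*z)/2


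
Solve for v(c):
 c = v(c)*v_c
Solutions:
 v(c) = -sqrt(C1 + c^2)
 v(c) = sqrt(C1 + c^2)


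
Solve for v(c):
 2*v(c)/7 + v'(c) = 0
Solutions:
 v(c) = C1*exp(-2*c/7)


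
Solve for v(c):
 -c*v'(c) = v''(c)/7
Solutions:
 v(c) = C1 + C2*erf(sqrt(14)*c/2)


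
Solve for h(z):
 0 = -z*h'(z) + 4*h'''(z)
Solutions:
 h(z) = C1 + Integral(C2*airyai(2^(1/3)*z/2) + C3*airybi(2^(1/3)*z/2), z)


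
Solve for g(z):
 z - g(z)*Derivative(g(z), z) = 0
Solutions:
 g(z) = -sqrt(C1 + z^2)
 g(z) = sqrt(C1 + z^2)


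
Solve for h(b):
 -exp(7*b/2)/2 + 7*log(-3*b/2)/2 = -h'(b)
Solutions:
 h(b) = C1 - 7*b*log(-b)/2 + 7*b*(-log(3) + log(2) + 1)/2 + exp(7*b/2)/7


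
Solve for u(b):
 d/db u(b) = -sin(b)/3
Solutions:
 u(b) = C1 + cos(b)/3


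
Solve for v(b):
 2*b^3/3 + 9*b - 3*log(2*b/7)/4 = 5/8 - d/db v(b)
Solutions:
 v(b) = C1 - b^4/6 - 9*b^2/2 + 3*b*log(b)/4 - 3*b*log(7)/4 - b/8 + 3*b*log(2)/4


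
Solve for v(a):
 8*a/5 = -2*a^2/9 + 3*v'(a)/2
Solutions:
 v(a) = C1 + 4*a^3/81 + 8*a^2/15


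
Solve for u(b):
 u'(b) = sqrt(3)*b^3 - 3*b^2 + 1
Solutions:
 u(b) = C1 + sqrt(3)*b^4/4 - b^3 + b


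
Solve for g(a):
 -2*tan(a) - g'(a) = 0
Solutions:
 g(a) = C1 + 2*log(cos(a))


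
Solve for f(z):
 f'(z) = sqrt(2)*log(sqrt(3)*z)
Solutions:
 f(z) = C1 + sqrt(2)*z*log(z) - sqrt(2)*z + sqrt(2)*z*log(3)/2


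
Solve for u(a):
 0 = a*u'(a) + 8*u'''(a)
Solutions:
 u(a) = C1 + Integral(C2*airyai(-a/2) + C3*airybi(-a/2), a)


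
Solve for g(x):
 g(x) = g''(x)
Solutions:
 g(x) = C1*exp(-x) + C2*exp(x)


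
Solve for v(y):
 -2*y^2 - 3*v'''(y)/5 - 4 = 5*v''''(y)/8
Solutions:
 v(y) = C1 + C2*y + C3*y^2 + C4*exp(-24*y/25) - y^5/18 + 125*y^4/432 - 6005*y^3/2592


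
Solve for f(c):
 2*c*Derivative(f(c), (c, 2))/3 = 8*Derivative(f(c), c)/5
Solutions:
 f(c) = C1 + C2*c^(17/5)


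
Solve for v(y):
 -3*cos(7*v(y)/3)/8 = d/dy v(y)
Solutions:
 3*y/8 - 3*log(sin(7*v(y)/3) - 1)/14 + 3*log(sin(7*v(y)/3) + 1)/14 = C1


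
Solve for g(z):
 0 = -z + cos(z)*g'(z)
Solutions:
 g(z) = C1 + Integral(z/cos(z), z)
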